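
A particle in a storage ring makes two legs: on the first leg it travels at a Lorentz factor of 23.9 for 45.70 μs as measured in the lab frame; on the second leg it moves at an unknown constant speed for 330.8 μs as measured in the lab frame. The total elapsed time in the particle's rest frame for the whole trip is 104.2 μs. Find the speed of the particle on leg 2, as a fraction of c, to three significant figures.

Leg 1: γ = 23.9; τ_1 = 45.70/23.90 = 1.912 μs.
Leg 2: speed unknown; τ_2 = 330.8/γ_2.
Total proper time: 1.912 + τ_2 = 104.2, so τ_2 = 104.2 − 1.912 = 102.3 μs.
γ_2 = 330.8/102.3 = 3.234; β = √(1 − 1/γ²) = √0.9044.

β = 0.951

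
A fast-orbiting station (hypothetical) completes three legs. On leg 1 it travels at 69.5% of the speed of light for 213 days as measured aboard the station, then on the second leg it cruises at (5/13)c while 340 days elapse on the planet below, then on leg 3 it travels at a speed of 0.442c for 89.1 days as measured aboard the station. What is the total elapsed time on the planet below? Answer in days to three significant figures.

Δt = 736 days

Leg 1: β = 0.695; γ = 1/√(1 − 0.695²) = 1/√0.5170 = 1.391; Δt_1 = 1.391 × 213 = 296.2 days.
Leg 2: 340 days is already measured on the planet below.
Leg 3: γ = 1/√(1 − 0.442²) = 1/√0.8046 = 1.115; Δt_3 = 1.115 × 89.1 = 99.33 days.
Total: 296.2 + 340.0 + 99.33 days.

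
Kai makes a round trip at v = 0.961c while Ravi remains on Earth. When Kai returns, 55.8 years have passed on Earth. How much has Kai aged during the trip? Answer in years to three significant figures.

τ = 15.4 years

γ = 1/√(1 − 0.961²) = 1/√0.07648 = 3.616
Kai's clock measures proper time along the trip: τ = Δt/γ = 55.8/3.616 years.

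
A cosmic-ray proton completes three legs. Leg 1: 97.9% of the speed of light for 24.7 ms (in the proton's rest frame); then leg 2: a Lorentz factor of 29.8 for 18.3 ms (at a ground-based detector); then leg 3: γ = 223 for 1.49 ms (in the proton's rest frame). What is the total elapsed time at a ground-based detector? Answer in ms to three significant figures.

Δt = 472 ms

Leg 1: β = 0.979; γ = 1/√(1 − 0.979²) = 1/√0.04156 = 4.905; Δt_1 = 4.905 × 24.7 = 121.2 ms.
Leg 2: 18.3 ms is already measured at a ground-based detector.
Leg 3: γ = 223; Δt_3 = 223.0 × 1.49 = 332.3 ms.
Total: 121.2 + 18.30 + 332.3 ms.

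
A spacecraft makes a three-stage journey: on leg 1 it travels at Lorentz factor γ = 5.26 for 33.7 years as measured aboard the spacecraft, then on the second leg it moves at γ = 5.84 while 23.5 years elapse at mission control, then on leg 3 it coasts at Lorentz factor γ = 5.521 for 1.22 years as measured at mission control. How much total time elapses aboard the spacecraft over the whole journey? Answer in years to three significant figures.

τ = 37.9 years

Leg 1: 33.7 years is already measured aboard the spacecraft.
Leg 2: γ = 5.84; τ_2 = 23.5/5.840 = 4.024 years.
Leg 3: γ = 5.521; τ_3 = 1.22/5.521 = 0.2210 years.
Total: 33.70 + 4.024 + 0.2210 years.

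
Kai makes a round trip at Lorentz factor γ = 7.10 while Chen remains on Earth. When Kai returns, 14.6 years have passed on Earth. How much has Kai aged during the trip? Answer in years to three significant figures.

γ = 7.10
Kai's clock measures proper time along the trip: τ = Δt/γ = 14.6/7.100 years.

τ = 2.06 years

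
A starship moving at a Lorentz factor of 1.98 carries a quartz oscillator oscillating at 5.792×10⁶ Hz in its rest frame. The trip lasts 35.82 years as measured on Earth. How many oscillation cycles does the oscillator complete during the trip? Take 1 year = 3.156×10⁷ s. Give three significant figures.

N = 3.31×10¹⁵

γ = 1.98
The oscillator's own cycle count is N = f × τ where τ is the proper time on the ship. τ = Δt/γ = 35.82/1.980 = 18.09 years = 5.709×10⁸ s.
N = 5.792×10⁶ × 5.709×10⁸ = 3.307×10¹⁵.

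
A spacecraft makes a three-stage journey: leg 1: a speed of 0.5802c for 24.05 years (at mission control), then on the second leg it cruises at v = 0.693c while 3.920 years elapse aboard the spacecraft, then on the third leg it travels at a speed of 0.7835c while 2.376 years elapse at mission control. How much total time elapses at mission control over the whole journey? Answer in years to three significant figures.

Leg 1: 24.05 years is already measured at mission control.
Leg 2: γ = 1/√(1 − 0.693²) = 1/√0.5198 = 1.387; Δt_2 = 1.387 × 3.920 = 5.437 years.
Leg 3: 2.376 years is already measured at mission control.
Total: 24.05 + 5.437 + 2.376 years.

Δt = 31.9 years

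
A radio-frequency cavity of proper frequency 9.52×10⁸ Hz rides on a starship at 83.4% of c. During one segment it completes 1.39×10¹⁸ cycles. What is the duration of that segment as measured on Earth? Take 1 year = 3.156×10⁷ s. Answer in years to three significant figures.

β = 0.834; γ = 1/√(1 − 0.834²) = 1/√0.3044 = 1.812
Proper time for N cycles: τ = N/f = 1.39×10¹⁸/(9.52×10⁸) = 1.460×10⁹ s = 46.26 years.
Lab-frame duration Δt = γτ = 1.812 × 46.26 = 83.85 years.

Δt = 83.8 years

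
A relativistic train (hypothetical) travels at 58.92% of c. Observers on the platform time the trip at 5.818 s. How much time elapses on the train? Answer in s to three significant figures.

τ = 4.70 s

β = 0.5892; γ = 1/√(1 − 0.5892²) = 1/√0.6528 = 1.238
The interval measured on the platform is the dilated one; the clock on the train measures the proper time τ = Δt/γ = 5.818/1.238 s.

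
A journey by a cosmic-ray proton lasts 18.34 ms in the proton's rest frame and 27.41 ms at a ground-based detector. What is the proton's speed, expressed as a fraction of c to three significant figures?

v = 0.743c

The proper time is measured in the proton's rest frame (both events occur at the proton's location); Δt is measured at a ground-based detector. γ = Δt/τ = 27.41/18.34 = 1.495.
β = √(1 − 1/γ²) = √(1 − 0.4477) = √0.5523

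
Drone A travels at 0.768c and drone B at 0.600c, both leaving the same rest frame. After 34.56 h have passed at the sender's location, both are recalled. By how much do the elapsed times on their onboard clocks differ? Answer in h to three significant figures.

A: γ = 1/√(1 − 0.768²) = 1/√0.4102 = 1.561; τ_A = 34.56/1.561 = 22.13 h.
B: γ = 1/√(1 − 0.600²) = 5/4 = 1.250; τ_B = 34.56/1.250 = 27.65 h.

|τ_A − τ_B| = 5.51 h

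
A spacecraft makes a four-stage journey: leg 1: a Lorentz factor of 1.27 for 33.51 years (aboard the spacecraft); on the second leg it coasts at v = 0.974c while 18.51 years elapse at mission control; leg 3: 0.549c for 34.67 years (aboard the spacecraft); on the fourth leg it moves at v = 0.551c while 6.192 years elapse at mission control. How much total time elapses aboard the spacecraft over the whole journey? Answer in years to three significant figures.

τ = 77.5 years

Leg 1: 33.51 years is already measured aboard the spacecraft.
Leg 2: γ = 1/√(1 − 0.974²) = 1/√0.05132 = 4.414; τ_2 = 18.51/4.414 = 4.193 years.
Leg 3: 34.67 years is already measured aboard the spacecraft.
Leg 4: γ = 1/√(1 − 0.551²) = 1/√0.6964 = 1.198; τ_4 = 6.192/1.198 = 5.167 years.
Total: 33.51 + 4.193 + 34.67 + 5.167 years.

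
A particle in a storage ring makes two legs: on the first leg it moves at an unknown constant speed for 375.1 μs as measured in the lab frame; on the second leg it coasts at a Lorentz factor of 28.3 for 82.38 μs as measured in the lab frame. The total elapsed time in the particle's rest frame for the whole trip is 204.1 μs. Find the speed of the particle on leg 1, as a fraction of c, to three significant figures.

β = 0.844

Leg 1: speed unknown; τ_1 = 375.1/γ_1.
Leg 2: γ = 28.3; τ_2 = 82.38/28.30 = 2.911 μs.
Total proper time: τ_1 + 2.911 = 204.1, so τ_1 = 204.1 − 2.911 = 201.2 μs.
γ_1 = 375.1/201.2 = 1.864; β = √(1 − 1/γ²) = √0.7123.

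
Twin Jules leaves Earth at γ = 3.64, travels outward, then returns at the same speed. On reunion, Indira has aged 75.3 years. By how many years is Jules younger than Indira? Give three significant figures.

γ = 3.64
Jules's elapsed proper time: τ = 75.3/3.640 = 20.69 years.
Age gap = Δt − τ = 75.3 − 20.69 years.

Δt − τ = 54.6 years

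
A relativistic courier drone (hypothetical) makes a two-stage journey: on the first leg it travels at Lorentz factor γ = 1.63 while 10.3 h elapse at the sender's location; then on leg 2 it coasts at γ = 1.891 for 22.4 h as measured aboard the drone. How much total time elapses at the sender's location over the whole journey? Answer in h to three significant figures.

Leg 1: 10.3 h is already measured at the sender's location.
Leg 2: γ = 1.891; Δt_2 = 1.891 × 22.4 = 42.36 h.
Total: 10.30 + 42.36 h.

Δt = 52.7 h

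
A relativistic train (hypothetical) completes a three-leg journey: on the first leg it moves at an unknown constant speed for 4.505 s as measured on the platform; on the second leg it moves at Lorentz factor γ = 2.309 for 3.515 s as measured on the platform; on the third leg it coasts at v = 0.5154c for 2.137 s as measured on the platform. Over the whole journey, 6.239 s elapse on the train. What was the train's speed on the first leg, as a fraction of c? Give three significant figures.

β = 0.768

Leg 1: speed unknown; τ_1 = 4.505/γ_1.
Leg 2: γ = 2.309; τ_2 = 3.515/2.309 = 1.522 s.
Leg 3: γ = 1/√(1 − 0.5154²) = 1/√0.7344 = 1.167; τ_3 = 2.137/1.167 = 1.831 s.
Total proper time: τ_1 + 1.522 + 1.831 = 6.239, so τ_1 = 6.239 − 3.354 = 2.885 s.
γ_1 = 4.505/2.885 = 1.561; β = √(1 − 1/γ²) = √0.5898.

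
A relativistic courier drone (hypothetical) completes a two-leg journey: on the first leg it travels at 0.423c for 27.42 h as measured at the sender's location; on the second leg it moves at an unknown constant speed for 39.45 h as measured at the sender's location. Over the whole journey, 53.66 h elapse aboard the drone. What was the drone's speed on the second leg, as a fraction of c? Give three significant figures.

Leg 1: γ = 1/√(1 − 0.423²) = 1/√0.8211 = 1.104; τ_1 = 27.42/1.104 = 24.85 h.
Leg 2: speed unknown; τ_2 = 39.45/γ_2.
Total proper time: 24.85 + τ_2 = 53.66, so τ_2 = 53.66 − 24.85 = 28.81 h.
γ_2 = 39.45/28.81 = 1.369; β = √(1 − 1/γ²) = √0.4665.

β = 0.683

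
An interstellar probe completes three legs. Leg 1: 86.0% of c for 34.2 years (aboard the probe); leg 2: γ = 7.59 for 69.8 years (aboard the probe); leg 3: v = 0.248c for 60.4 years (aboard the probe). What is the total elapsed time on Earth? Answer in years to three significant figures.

Δt = 659 years

Leg 1: β = 0.860; γ = 1/√(1 − 0.860²) = 1/√0.2604 = 1.960; Δt_1 = 1.960 × 34.2 = 67.02 years.
Leg 2: γ = 7.59; Δt_2 = 7.590 × 69.8 = 529.8 years.
Leg 3: γ = 1/√(1 − 0.248²) = 1/√0.9385 = 1.032; Δt_3 = 1.032 × 60.4 = 62.35 years.
Total: 67.02 + 529.8 + 62.35 years.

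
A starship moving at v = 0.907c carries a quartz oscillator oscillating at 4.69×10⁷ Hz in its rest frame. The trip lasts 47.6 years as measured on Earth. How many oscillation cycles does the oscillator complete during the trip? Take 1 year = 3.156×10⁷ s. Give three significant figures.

γ = 1/√(1 − 0.907²) = 1/√0.1774 = 2.375
The oscillator's own cycle count is N = f × τ where τ is the proper time on the ship. τ = Δt/γ = 47.6/2.375 = 20.05 years = 6.326×10⁸ s.
N = 4.69×10⁷ × 6.326×10⁸ = 2.967×10¹⁶.

N = 2.97×10¹⁶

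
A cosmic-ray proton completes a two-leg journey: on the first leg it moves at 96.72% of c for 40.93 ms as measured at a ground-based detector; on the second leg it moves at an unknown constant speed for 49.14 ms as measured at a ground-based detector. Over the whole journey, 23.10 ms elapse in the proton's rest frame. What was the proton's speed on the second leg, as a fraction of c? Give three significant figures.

β = 0.966

Leg 1: β = 0.9672; γ = 1/√(1 − 0.9672²) = 1/√0.06452 = 3.937; τ_1 = 40.93/3.937 = 10.40 ms.
Leg 2: speed unknown; τ_2 = 49.14/γ_2.
Total proper time: 10.40 + τ_2 = 23.10, so τ_2 = 23.10 − 10.40 = 12.70 ms.
γ_2 = 49.14/12.70 = 3.868; β = √(1 − 1/γ²) = √0.9332.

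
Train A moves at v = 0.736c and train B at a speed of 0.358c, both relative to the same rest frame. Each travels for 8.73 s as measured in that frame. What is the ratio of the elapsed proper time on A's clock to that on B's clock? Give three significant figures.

A: γ = 1/√(1 − 0.736²) = 1/√0.4583 = 1.477. B: γ = 1/√(1 − 0.358²) = 1/√0.8718 = 1.071.
τ_A/τ_B = γ_B/γ_A = 1.071/1.477 = 0.7250, so τ_A/τ_B = 0.7250.

τ_A/τ_B = 0.725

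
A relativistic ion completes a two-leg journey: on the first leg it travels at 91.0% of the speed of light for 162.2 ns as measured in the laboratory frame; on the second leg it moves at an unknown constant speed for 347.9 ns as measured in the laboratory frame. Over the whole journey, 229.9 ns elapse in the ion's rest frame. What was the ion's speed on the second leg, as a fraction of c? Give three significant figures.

β = 0.884

Leg 1: β = 0.910; γ = 1/√(1 − 0.910²) = 1/√0.1719 = 2.412; τ_1 = 162.2/2.412 = 67.25 ns.
Leg 2: speed unknown; τ_2 = 347.9/γ_2.
Total proper time: 67.25 + τ_2 = 229.9, so τ_2 = 229.9 − 67.25 = 162.7 ns.
γ_2 = 347.9/162.7 = 2.139; β = √(1 − 1/γ²) = √0.7814.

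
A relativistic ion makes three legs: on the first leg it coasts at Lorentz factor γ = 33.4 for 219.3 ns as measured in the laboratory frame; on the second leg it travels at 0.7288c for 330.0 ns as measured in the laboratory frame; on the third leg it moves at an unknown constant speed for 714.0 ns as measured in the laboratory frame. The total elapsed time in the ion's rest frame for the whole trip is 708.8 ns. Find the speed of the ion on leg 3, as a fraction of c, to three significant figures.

Leg 1: γ = 33.4; τ_1 = 219.3/33.40 = 6.566 ns.
Leg 2: γ = 1/√(1 − 0.7288²) = 1/√0.4689 = 1.460; τ_2 = 330.0/1.460 = 226.0 ns.
Leg 3: speed unknown; τ_3 = 714.0/γ_3.
Total proper time: 6.566 + 226.0 + τ_3 = 708.8, so τ_3 = 708.8 − 232.5 = 476.3 ns.
γ_3 = 714.0/476.3 = 1.499; β = √(1 − 1/γ²) = √0.5550.

β = 0.745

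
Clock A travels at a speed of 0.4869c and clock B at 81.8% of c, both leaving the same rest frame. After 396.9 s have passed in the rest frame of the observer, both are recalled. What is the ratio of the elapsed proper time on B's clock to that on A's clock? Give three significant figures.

τ_B/τ_A = 0.659

A: γ = 1/√(1 − 0.4869²) = 1/√0.7629 = 1.145. B: β = 0.818; γ = 1/√(1 − 0.818²) = 1/√0.3309 = 1.738.
τ_A/τ_B = γ_B/γ_A = 1.738/1.145 = 1.518, so τ_B/τ_A = 0.6586.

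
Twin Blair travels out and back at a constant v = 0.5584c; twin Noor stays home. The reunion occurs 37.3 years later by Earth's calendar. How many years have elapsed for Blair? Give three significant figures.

γ = 1/√(1 − 0.5584²) = 1/√0.6882 = 1.205
Blair's clock measures proper time along the trip: τ = Δt/γ = 37.3/1.205 years.

τ = 30.9 years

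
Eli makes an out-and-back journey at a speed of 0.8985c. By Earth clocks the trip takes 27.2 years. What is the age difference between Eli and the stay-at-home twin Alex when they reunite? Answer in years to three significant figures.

Δt − τ = 15.3 years

γ = 1/√(1 − 0.8985²) = 1/√0.1927 = 2.278
Eli's elapsed proper time: τ = 27.2/2.278 = 11.94 years.
Age gap = Δt − τ = 27.2 − 11.94 years.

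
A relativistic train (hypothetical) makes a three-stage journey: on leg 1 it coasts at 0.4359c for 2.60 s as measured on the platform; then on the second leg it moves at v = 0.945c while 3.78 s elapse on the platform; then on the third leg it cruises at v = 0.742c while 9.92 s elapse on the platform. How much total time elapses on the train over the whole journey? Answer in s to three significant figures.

τ = 10.2 s

Leg 1: γ = 1/√(1 − 0.4359²) = 1/√0.8100 = 1.111; τ_1 = 2.60/1.111 = 2.340 s.
Leg 2: γ = 1/√(1 − 0.945²) = 1/√0.1070 = 3.057; τ_2 = 3.78/3.057 = 1.236 s.
Leg 3: γ = 1/√(1 − 0.742²) = 1/√0.4494 = 1.492; τ_3 = 9.92/1.492 = 6.650 s.
Total: 2.340 + 1.236 + 6.650 s.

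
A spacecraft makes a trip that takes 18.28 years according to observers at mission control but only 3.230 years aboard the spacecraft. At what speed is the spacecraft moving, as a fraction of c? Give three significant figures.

v = 0.984c

The proper time is measured aboard the spacecraft (both events occur at the spacecraft's location); Δt is measured at mission control. γ = Δt/τ = 18.28/3.230 = 5.659.
β = √(1 − 1/γ²) = √(1 − 0.03122) = √0.9688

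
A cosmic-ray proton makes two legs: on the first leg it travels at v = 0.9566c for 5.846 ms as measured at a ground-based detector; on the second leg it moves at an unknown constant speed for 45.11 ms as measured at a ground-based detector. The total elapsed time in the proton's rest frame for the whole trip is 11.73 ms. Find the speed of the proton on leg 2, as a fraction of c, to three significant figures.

Leg 1: γ = 1/√(1 − 0.9566²) = 1/√0.08492 = 3.432; τ_1 = 5.846/3.432 = 1.704 ms.
Leg 2: speed unknown; τ_2 = 45.11/γ_2.
Total proper time: 1.704 + τ_2 = 11.73, so τ_2 = 11.73 − 1.704 = 10.03 ms.
γ_2 = 45.11/10.03 = 4.499; β = √(1 − 1/γ²) = √0.9506.

β = 0.975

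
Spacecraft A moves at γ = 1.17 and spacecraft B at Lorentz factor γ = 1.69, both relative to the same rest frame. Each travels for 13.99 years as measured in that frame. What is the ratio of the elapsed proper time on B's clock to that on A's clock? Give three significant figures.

A: γ = 1.17. B: γ = 1.69.
τ_A/τ_B = γ_B/γ_A = 1.690/1.170 = 1.444, so τ_B/τ_A = 0.6923.

τ_B/τ_A = 0.692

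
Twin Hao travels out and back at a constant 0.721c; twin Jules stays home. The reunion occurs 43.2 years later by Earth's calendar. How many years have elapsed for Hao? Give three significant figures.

γ = 1/√(1 − 0.721²) = 1/√0.4802 = 1.443
Hao's clock measures proper time along the trip: τ = Δt/γ = 43.2/1.443 years.

τ = 29.9 years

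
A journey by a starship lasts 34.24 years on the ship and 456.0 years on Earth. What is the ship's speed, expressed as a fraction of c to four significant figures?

v = 0.9972c

The proper time is measured on the ship (both events occur at the ship's location); Δt is measured on Earth. γ = Δt/τ = 456.0/34.24 = 13.32.
β = √(1 − 1/γ²) = √(1 − 0.005638) = √0.9944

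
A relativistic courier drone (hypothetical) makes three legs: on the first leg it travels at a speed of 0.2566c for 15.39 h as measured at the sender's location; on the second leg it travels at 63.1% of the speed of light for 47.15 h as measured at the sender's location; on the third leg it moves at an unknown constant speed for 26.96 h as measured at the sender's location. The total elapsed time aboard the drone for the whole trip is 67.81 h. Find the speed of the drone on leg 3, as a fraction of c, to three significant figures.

β = 0.795

Leg 1: γ = 1/√(1 − 0.2566²) = 1/√0.9342 = 1.035; τ_1 = 15.39/1.035 = 14.87 h.
Leg 2: β = 0.631; γ = 1/√(1 − 0.631²) = 1/√0.6018 = 1.289; τ_2 = 47.15/1.289 = 36.58 h.
Leg 3: speed unknown; τ_3 = 26.96/γ_3.
Total proper time: 14.87 + 36.58 + τ_3 = 67.81, so τ_3 = 67.81 − 51.45 = 16.36 h.
γ_3 = 26.96/16.36 = 1.648; β = √(1 − 1/γ²) = √0.6319.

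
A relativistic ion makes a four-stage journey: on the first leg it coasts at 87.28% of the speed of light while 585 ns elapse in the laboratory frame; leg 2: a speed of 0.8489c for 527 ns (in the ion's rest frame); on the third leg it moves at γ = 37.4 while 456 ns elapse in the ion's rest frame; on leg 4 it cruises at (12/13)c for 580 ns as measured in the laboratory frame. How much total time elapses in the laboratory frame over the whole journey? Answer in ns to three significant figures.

Leg 1: 585 ns is already measured in the laboratory frame.
Leg 2: γ = 1/√(1 − 0.8489²) = 1/√0.2794 = 1.892; Δt_2 = 1.892 × 527 = 997.1 ns.
Leg 3: γ = 37.4; Δt_3 = 37.40 × 456 = 1.705×10⁴ ns.
Leg 4: 580 ns is already measured in the laboratory frame.
Total: 585.0 + 997.1 + 1.705×10⁴ + 580.0 ns.

Δt = 1.92×10⁴ ns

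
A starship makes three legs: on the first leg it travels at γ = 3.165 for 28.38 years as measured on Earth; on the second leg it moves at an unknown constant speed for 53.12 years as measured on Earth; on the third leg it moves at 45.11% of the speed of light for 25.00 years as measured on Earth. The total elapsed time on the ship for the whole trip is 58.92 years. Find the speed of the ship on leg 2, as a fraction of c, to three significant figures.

Leg 1: γ = 3.165; τ_1 = 28.38/3.165 = 8.967 years.
Leg 2: speed unknown; τ_2 = 53.12/γ_2.
Leg 3: β = 0.4511; γ = 1/√(1 − 0.4511²) = 1/√0.7965 = 1.120; τ_3 = 25.00/1.120 = 22.31 years.
Total proper time: 8.967 + τ_2 + 22.31 = 58.92, so τ_2 = 58.92 − 31.28 = 27.64 years.
γ_2 = 53.12/27.64 = 1.922; β = √(1 − 1/γ²) = √0.7292.

β = 0.854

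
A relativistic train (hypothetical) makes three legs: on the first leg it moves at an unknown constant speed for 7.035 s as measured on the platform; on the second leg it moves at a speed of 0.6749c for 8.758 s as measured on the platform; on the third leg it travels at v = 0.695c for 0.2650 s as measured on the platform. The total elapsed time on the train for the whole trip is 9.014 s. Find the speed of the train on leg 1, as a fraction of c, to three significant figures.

Leg 1: speed unknown; τ_1 = 7.035/γ_1.
Leg 2: γ = 1/√(1 − 0.6749²) = 1/√0.5445 = 1.355; τ_2 = 8.758/1.355 = 6.463 s.
Leg 3: γ = 1/√(1 − 0.695²) = 1/√0.5170 = 1.391; τ_3 = 0.2650/1.391 = 0.1905 s.
Total proper time: τ_1 + 6.463 + 0.1905 = 9.014, so τ_1 = 9.014 − 6.653 = 2.361 s.
γ_1 = 7.035/2.361 = 2.980; β = √(1 − 1/γ²) = √0.8874.

β = 0.942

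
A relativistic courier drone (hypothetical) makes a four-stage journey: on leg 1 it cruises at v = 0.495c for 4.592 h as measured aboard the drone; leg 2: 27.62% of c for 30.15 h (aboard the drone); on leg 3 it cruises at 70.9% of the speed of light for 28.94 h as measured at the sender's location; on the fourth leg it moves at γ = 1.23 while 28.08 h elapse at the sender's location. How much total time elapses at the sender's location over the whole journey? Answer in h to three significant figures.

Leg 1: γ = 1/√(1 − 0.495²) = 1/√0.7550 = 1.151; Δt_1 = 1.151 × 4.592 = 5.285 h.
Leg 2: β = 0.2762; γ = 1/√(1 − 0.2762²) = 1/√0.9237 = 1.040; Δt_2 = 1.040 × 30.15 = 31.37 h.
Leg 3: 28.94 h is already measured at the sender's location.
Leg 4: 28.08 h is already measured at the sender's location.
Total: 5.285 + 31.37 + 28.94 + 28.08 h.

Δt = 93.7 h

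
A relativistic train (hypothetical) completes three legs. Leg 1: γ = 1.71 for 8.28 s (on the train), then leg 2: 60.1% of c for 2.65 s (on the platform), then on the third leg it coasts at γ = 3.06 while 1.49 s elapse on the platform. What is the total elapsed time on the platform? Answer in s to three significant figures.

Leg 1: γ = 1.71; Δt_1 = 1.710 × 8.28 = 14.16 s.
Leg 2: 2.65 s is already measured on the platform.
Leg 3: 1.49 s is already measured on the platform.
Total: 14.16 + 2.650 + 1.490 s.

Δt = 18.3 s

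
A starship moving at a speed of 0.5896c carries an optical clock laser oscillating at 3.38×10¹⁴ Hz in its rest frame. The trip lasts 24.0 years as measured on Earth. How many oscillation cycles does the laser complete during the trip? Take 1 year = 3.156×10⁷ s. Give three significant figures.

γ = 1/√(1 − 0.5896²) = 1/√0.6524 = 1.238
The oscillator's own cycle count is N = f × τ where τ is the proper time on the ship. τ = Δt/γ = 24.0/1.238 = 19.38 years = 6.118×10⁸ s.
N = 3.38×10¹⁴ × 6.118×10⁸ = 2.068×10²³.

N = 2.07×10²³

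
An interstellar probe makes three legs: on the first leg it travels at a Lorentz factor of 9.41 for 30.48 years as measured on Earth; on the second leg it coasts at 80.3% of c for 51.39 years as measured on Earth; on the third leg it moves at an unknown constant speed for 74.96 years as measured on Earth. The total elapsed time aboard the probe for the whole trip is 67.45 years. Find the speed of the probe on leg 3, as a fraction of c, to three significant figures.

β = 0.894

Leg 1: γ = 9.41; τ_1 = 30.48/9.410 = 3.239 years.
Leg 2: β = 0.803; γ = 1/√(1 − 0.803²) = 1/√0.3552 = 1.678; τ_2 = 51.39/1.678 = 30.63 years.
Leg 3: speed unknown; τ_3 = 74.96/γ_3.
Total proper time: 3.239 + 30.63 + τ_3 = 67.45, so τ_3 = 67.45 − 33.87 = 33.58 years.
γ_3 = 74.96/33.58 = 2.232; β = √(1 − 1/γ²) = √0.7993.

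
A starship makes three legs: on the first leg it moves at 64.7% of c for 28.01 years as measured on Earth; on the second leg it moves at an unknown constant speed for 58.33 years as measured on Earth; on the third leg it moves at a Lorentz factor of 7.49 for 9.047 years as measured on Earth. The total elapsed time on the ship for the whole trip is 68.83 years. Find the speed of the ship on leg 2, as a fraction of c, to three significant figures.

Leg 1: β = 0.647; γ = 1/√(1 − 0.647²) = 1/√0.5814 = 1.311; τ_1 = 28.01/1.311 = 21.36 years.
Leg 2: speed unknown; τ_2 = 58.33/γ_2.
Leg 3: γ = 7.49; τ_3 = 9.047/7.490 = 1.208 years.
Total proper time: 21.36 + τ_2 + 1.208 = 68.83, so τ_2 = 68.83 − 22.57 = 46.26 years.
γ_2 = 58.33/46.26 = 1.261; β = √(1 − 1/γ²) = √0.3709.

β = 0.609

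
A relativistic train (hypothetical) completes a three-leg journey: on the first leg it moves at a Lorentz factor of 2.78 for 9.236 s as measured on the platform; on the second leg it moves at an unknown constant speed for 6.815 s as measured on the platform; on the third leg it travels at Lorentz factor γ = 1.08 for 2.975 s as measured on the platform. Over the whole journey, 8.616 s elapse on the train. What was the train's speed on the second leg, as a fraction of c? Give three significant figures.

Leg 1: γ = 2.78; τ_1 = 9.236/2.780 = 3.322 s.
Leg 2: speed unknown; τ_2 = 6.815/γ_2.
Leg 3: γ = 1.08; τ_3 = 2.975/1.080 = 2.755 s.
Total proper time: 3.322 + τ_2 + 2.755 = 8.616, so τ_2 = 8.616 − 6.077 = 2.539 s.
γ_2 = 6.815/2.539 = 2.684; β = √(1 − 1/γ²) = √0.8612.

β = 0.928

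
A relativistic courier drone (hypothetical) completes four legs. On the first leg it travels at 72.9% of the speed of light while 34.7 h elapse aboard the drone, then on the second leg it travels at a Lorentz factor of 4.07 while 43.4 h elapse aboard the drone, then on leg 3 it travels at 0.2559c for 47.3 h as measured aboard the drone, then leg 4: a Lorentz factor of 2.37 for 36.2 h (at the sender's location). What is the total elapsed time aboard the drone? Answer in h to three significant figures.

τ = 141 h

Leg 1: 34.7 h is already measured aboard the drone.
Leg 2: 43.4 h is already measured aboard the drone.
Leg 3: 47.3 h is already measured aboard the drone.
Leg 4: γ = 2.37; τ_4 = 36.2/2.370 = 15.27 h.
Total: 34.70 + 43.40 + 47.30 + 15.27 h.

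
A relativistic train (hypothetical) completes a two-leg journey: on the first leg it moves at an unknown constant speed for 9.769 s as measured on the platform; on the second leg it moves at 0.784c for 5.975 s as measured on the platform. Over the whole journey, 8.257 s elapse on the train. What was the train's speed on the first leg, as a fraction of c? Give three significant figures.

Leg 1: speed unknown; τ_1 = 9.769/γ_1.
Leg 2: γ = 1/√(1 − 0.784²) = 1/√0.3853 = 1.611; τ_2 = 5.975/1.611 = 3.709 s.
Total proper time: τ_1 + 3.709 = 8.257, so τ_1 = 8.257 − 3.709 = 4.548 s.
γ_1 = 9.769/4.548 = 2.148; β = √(1 − 1/γ²) = √0.7833.

β = 0.885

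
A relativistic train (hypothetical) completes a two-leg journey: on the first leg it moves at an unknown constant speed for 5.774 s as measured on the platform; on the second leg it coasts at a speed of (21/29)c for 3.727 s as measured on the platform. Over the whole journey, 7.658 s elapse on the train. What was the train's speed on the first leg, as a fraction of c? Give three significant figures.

β = 0.473

Leg 1: speed unknown; τ_1 = 5.774/γ_1.
Leg 2: γ = 1/√(1 − (21/29)²) = 29/20 = 1.450; τ_2 = 3.727/1.450 = 2.570 s.
Total proper time: τ_1 + 2.570 = 7.658, so τ_1 = 7.658 − 2.570 = 5.088 s.
γ_1 = 5.774/5.088 = 1.135; β = √(1 − 1/γ²) = √0.2236.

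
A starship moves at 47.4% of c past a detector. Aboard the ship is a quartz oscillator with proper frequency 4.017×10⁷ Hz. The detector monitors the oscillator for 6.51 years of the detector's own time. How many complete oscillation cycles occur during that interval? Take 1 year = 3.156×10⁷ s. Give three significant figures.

N = 7.27×10¹⁵

β = 0.474; γ = 1/√(1 − 0.474²) = 1/√0.7753 = 1.136
During 6.51 years of lab time, the oscillator's proper time advances by τ = Δt/γ = 6.51/1.136 = 5.732 years = 1.809×10⁸ s.
N = f × τ = 4.017×10⁷ × 1.809×10⁸ = 7.267×10¹⁵.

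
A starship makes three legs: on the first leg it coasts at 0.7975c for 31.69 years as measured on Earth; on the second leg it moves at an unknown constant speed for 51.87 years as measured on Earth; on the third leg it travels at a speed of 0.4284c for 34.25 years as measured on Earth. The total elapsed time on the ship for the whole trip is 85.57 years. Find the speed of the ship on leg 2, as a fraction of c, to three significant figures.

β = 0.729

Leg 1: γ = 1/√(1 − 0.7975²) = 1/√0.3640 = 1.657; τ_1 = 31.69/1.657 = 19.12 years.
Leg 2: speed unknown; τ_2 = 51.87/γ_2.
Leg 3: γ = 1/√(1 − 0.4284²) = 1/√0.8165 = 1.107; τ_3 = 34.25/1.107 = 30.95 years.
Total proper time: 19.12 + τ_2 + 30.95 = 85.57, so τ_2 = 85.57 − 50.07 = 35.50 years.
γ_2 = 51.87/35.50 = 1.461; β = √(1 − 1/γ²) = √0.5315.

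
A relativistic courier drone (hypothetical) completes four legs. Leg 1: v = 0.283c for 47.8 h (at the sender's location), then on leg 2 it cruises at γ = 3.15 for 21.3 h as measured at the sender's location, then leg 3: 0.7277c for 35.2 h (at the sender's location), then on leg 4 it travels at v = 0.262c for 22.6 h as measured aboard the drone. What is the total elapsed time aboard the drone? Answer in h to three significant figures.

τ = 99.4 h

Leg 1: γ = 1/√(1 − 0.283²) = 1/√0.9199 = 1.043; τ_1 = 47.8/1.043 = 45.85 h.
Leg 2: γ = 3.15; τ_2 = 21.3/3.150 = 6.762 h.
Leg 3: γ = 1/√(1 − 0.7277²) = 1/√0.4705 = 1.458; τ_3 = 35.2/1.458 = 24.14 h.
Leg 4: 22.6 h is already measured aboard the drone.
Total: 45.85 + 6.762 + 24.14 + 22.60 h.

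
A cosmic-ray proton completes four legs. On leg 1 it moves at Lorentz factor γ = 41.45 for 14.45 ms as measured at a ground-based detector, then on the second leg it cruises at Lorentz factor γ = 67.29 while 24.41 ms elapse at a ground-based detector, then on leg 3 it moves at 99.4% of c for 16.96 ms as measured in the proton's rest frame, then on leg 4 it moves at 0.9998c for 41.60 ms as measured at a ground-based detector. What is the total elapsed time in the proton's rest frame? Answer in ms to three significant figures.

Leg 1: γ = 41.45; τ_1 = 14.45/41.45 = 0.3486 ms.
Leg 2: γ = 67.29; τ_2 = 24.41/67.29 = 0.3628 ms.
Leg 3: 16.96 ms is already measured in the proton's rest frame.
Leg 4: γ = 1/√(1 − 0.9998²) = 1/√4.000×10⁻⁴ = 50.00; τ_4 = 41.60/50.00 = 0.8320 ms.
Total: 0.3486 + 0.3628 + 16.96 + 0.8320 ms.

τ = 18.5 ms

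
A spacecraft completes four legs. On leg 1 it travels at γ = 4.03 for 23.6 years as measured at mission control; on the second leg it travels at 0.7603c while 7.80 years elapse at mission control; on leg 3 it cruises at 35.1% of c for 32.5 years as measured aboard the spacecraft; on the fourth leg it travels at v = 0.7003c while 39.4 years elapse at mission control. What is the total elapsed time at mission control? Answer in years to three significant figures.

Δt = 106 years

Leg 1: 23.6 years is already measured at mission control.
Leg 2: 7.80 years is already measured at mission control.
Leg 3: β = 0.351; γ = 1/√(1 − 0.351²) = 1/√0.8768 = 1.068; Δt_3 = 1.068 × 32.5 = 34.71 years.
Leg 4: 39.4 years is already measured at mission control.
Total: 23.60 + 7.800 + 34.71 + 39.40 years.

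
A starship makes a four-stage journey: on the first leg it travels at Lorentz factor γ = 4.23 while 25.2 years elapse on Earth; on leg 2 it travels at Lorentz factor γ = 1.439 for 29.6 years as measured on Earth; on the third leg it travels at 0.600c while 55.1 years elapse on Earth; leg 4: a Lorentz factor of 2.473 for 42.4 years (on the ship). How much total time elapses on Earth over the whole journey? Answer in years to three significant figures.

Δt = 215 years

Leg 1: 25.2 years is already measured on Earth.
Leg 2: 29.6 years is already measured on Earth.
Leg 3: 55.1 years is already measured on Earth.
Leg 4: γ = 2.473; Δt_4 = 2.473 × 42.4 = 104.9 years.
Total: 25.20 + 29.60 + 55.10 + 104.9 years.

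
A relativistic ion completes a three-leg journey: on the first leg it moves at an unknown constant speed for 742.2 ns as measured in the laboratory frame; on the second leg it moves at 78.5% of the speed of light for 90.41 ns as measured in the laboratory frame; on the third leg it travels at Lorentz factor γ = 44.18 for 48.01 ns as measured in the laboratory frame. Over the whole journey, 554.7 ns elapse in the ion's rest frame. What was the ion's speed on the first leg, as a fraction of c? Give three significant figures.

Leg 1: speed unknown; τ_1 = 742.2/γ_1.
Leg 2: β = 0.785; γ = 1/√(1 − 0.785²) = 1/√0.3838 = 1.614; τ_2 = 90.41/1.614 = 56.01 ns.
Leg 3: γ = 44.18; τ_3 = 48.01/44.18 = 1.087 ns.
Total proper time: τ_1 + 56.01 + 1.087 = 554.7, so τ_1 = 554.7 − 57.10 = 497.6 ns.
γ_1 = 742.2/497.6 = 1.492; β = √(1 − 1/γ²) = √0.5505.

β = 0.742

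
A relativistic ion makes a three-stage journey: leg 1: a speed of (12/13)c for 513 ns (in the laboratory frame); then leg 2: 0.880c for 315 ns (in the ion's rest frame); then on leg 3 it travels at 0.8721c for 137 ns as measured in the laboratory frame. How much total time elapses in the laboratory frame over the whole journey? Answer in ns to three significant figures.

Δt = 1310 ns

Leg 1: 513 ns is already measured in the laboratory frame.
Leg 2: γ = 1/√(1 − 0.880²) = 1/√0.2256 = 2.105; Δt_2 = 2.105 × 315 = 663.2 ns.
Leg 3: 137 ns is already measured in the laboratory frame.
Total: 513.0 + 663.2 + 137.0 ns.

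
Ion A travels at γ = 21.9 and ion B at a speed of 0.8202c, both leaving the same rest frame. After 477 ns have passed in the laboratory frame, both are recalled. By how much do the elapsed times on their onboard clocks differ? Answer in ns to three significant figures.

A: γ = 21.9; τ_A = 477/21.90 = 21.78 ns.
B: γ = 1/√(1 − 0.8202²) = 1/√0.3273 = 1.748; τ_B = 477/1.748 = 272.9 ns.

|τ_A − τ_B| = 251 ns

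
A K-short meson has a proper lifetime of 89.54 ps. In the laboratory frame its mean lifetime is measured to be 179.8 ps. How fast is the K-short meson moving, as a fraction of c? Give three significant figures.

γ = Δt/τ₀ = 179.8/89.54 = 2.008
β = √(1 − 1/γ²) = √(1 − 0.2480) = √0.7520

v = 0.867c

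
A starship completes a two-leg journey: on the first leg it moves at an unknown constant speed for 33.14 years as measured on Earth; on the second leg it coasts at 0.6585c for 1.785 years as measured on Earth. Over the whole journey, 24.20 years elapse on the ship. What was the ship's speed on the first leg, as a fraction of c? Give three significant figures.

Leg 1: speed unknown; τ_1 = 33.14/γ_1.
Leg 2: γ = 1/√(1 − 0.6585²) = 1/√0.5664 = 1.329; τ_2 = 1.785/1.329 = 1.343 years.
Total proper time: τ_1 + 1.343 = 24.20, so τ_1 = 24.20 − 1.343 = 22.86 years.
γ_1 = 33.14/22.86 = 1.450; β = √(1 − 1/γ²) = √0.5243.

β = 0.724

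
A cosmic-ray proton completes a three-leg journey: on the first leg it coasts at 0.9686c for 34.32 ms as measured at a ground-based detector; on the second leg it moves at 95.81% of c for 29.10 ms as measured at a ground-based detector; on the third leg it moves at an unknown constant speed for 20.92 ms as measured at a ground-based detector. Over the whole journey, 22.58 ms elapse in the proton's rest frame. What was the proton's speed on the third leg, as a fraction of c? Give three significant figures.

β = 0.962

Leg 1: γ = 1/√(1 − 0.9686²) = 1/√0.06181 = 4.022; τ_1 = 34.32/4.022 = 8.533 ms.
Leg 2: β = 0.9581; γ = 1/√(1 − 0.9581²) = 1/√0.08204 = 3.491; τ_2 = 29.10/3.491 = 8.335 ms.
Leg 3: speed unknown; τ_3 = 20.92/γ_3.
Total proper time: 8.533 + 8.335 + τ_3 = 22.58, so τ_3 = 22.58 − 16.87 = 5.712 ms.
γ_3 = 20.92/5.712 = 3.662; β = √(1 − 1/γ²) = √0.9254.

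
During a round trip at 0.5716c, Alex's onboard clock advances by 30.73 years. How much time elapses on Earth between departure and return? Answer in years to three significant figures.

Δt = 37.5 years

γ = 1/√(1 − 0.5716²) = 1/√0.6733 = 1.219
Earth-frame duration is the dilated interval: Δt = γτ = 1.219 × 30.73 years.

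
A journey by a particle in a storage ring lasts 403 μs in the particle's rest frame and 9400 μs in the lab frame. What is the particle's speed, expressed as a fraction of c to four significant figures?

v = 0.9991c

The proper time is measured in the particle's rest frame (both events occur at the particle's location); Δt is measured in the lab frame. γ = Δt/τ = 9400/403 = 23.33.
β = √(1 − 1/γ²) = √(1 − 0.001838) = √0.9982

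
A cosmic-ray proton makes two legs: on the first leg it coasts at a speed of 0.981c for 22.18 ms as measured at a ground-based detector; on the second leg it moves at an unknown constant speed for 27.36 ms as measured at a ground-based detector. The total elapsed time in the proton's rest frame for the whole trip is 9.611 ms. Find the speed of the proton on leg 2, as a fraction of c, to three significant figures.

Leg 1: γ = 1/√(1 − 0.981²) = 1/√0.03764 = 5.154; τ_1 = 22.18/5.154 = 4.303 ms.
Leg 2: speed unknown; τ_2 = 27.36/γ_2.
Total proper time: 4.303 + τ_2 = 9.611, so τ_2 = 9.611 − 4.303 = 5.308 ms.
γ_2 = 27.36/5.308 = 5.155; β = √(1 − 1/γ²) = √0.9624.

β = 0.981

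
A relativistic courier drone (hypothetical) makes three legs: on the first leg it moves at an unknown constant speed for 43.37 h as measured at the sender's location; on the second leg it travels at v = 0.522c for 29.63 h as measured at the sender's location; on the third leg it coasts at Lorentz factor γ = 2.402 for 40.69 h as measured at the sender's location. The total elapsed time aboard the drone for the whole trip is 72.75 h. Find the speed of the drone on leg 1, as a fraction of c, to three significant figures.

β = 0.710

Leg 1: speed unknown; τ_1 = 43.37/γ_1.
Leg 2: γ = 1/√(1 − 0.522²) = 1/√0.7275 = 1.172; τ_2 = 29.63/1.172 = 25.27 h.
Leg 3: γ = 2.402; τ_3 = 40.69/2.402 = 16.94 h.
Total proper time: τ_1 + 25.27 + 16.94 = 72.75, so τ_1 = 72.75 − 42.21 = 30.54 h.
γ_1 = 43.37/30.54 = 1.420; β = √(1 − 1/γ²) = √0.5042.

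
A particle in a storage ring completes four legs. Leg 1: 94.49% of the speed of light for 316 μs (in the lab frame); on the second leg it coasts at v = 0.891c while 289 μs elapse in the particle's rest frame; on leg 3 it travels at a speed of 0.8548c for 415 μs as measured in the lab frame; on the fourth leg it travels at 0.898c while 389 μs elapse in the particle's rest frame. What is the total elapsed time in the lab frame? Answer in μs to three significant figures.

Δt = 2250 μs

Leg 1: 316 μs is already measured in the lab frame.
Leg 2: γ = 1/√(1 − 0.891²) = 1/√0.2061 = 2.203; Δt_2 = 2.203 × 289 = 636.6 μs.
Leg 3: 415 μs is already measured in the lab frame.
Leg 4: γ = 1/√(1 − 0.898²) = 1/√0.1936 = 2.273; Δt_4 = 2.273 × 389 = 884.1 μs.
Total: 316.0 + 636.6 + 415.0 + 884.1 μs.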